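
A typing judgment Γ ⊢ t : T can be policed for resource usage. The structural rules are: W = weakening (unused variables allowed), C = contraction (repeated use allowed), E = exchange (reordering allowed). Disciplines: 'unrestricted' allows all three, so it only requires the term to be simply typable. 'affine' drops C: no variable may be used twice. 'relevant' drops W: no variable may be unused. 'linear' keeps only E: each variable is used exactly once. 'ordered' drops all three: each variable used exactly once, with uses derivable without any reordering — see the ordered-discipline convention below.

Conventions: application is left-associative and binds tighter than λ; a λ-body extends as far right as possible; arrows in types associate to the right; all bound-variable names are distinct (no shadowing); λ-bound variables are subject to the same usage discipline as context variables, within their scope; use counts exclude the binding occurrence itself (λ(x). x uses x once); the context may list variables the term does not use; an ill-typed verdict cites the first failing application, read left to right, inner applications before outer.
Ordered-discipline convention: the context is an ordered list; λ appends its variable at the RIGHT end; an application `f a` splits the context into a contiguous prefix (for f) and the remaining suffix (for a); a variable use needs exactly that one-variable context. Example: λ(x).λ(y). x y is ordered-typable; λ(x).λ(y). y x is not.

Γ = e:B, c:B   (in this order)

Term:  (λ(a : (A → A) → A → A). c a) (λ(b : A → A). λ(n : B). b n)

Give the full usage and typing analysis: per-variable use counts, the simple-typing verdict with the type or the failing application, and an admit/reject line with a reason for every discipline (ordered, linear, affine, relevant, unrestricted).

usage: e: 0; c: 1; a (λ-bound): 1; b (λ-bound): 1; n (λ-bound): 1
left-to-right use order: c, a, b, n
typing: ill-typed: can't apply a value of type B
ordered: ✗ — the type mismatch rejects it
linear: ✗ — not simply typable
affine: ✗ — fails simple typing
relevant: ✗ — a type mismatch blocks all five
unrestricted: ✗ — the type mismatch rejects it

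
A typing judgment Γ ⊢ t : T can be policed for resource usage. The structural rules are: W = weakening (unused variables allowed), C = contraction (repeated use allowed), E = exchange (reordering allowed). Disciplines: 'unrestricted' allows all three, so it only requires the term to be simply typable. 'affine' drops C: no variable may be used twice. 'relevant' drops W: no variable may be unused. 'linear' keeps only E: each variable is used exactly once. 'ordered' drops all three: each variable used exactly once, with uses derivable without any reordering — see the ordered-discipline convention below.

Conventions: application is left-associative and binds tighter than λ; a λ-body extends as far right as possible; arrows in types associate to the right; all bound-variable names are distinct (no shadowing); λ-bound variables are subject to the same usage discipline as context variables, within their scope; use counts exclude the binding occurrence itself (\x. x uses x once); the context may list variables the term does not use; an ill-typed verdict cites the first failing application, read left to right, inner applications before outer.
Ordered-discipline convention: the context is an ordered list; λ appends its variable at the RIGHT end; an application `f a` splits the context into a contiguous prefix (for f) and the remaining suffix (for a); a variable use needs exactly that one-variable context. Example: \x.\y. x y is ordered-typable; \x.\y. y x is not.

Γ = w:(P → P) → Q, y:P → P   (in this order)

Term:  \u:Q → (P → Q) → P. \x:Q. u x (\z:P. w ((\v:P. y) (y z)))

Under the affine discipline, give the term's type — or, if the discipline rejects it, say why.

not well-typed under affine — repeated use of y ×2
counts: w: 1×; y: 2×; u [bound]: 1×; x [bound]: 1×; z [bound]: 1×; v [bound]: 0×
uses in reading order: u, x, w, y, y, z
typing: well-typed — term : (Q → (P → Q) → P) → Q → P
summary: ordered ✗ | linear ✗ | affine ✗ | relevant ✗ | unrestricted ✓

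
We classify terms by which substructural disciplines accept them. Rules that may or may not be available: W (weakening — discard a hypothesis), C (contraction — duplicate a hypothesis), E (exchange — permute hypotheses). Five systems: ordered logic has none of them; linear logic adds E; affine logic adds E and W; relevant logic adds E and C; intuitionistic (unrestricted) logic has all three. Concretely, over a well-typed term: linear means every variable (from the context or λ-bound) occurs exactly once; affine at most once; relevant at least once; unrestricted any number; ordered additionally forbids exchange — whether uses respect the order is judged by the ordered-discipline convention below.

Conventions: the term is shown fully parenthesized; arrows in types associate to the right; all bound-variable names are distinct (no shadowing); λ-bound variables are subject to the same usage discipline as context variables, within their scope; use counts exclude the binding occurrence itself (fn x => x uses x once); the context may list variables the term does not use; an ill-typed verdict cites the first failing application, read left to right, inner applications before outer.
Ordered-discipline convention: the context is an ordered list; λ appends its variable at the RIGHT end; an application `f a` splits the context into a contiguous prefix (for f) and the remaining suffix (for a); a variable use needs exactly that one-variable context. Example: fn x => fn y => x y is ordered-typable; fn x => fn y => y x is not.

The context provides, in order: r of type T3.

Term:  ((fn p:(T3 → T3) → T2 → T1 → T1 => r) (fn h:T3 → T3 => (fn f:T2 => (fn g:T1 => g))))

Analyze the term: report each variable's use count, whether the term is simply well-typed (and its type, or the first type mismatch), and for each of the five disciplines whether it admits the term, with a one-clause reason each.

usage: r ×1; p [bound] ×0; h [bound] ×0; f [bound] ×0; g [bound] ×1
left-to-right use order: r, g
typing: the term checks, with type T3
ordered ✗ (p, h, f never used (weakening))
linear ✗ (p, h, f never used (weakening))
affine ✓ (at most one use each (r, p, h, f, g))
relevant ✗ (p, h, f never used (weakening))
unrestricted ✓ (typability at T3 is all that's needed)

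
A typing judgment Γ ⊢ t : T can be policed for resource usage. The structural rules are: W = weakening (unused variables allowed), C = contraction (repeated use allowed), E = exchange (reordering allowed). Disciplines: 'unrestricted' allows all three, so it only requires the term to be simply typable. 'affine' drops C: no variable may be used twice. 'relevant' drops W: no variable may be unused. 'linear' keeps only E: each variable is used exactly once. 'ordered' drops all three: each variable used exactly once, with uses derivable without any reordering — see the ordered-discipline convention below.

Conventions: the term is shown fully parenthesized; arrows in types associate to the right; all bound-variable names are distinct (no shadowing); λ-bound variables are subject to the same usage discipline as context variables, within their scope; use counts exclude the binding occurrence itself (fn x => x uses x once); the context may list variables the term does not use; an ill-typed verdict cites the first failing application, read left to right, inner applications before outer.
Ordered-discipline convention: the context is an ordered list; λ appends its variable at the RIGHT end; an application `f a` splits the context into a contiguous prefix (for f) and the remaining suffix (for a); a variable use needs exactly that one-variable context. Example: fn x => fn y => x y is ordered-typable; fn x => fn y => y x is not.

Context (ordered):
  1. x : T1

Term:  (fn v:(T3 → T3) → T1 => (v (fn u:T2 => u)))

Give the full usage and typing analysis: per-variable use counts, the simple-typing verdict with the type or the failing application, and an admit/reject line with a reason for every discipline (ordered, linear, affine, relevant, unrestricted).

variable uses: x: 0; v (λ-bound): 1; u (λ-bound): 1
order of uses: v, u
typing: ill-typed: an application expects T3 → T3 but receives T2 → T2
ordered: ✗ — the type mismatch rejects it
linear: ✗ — not simply typable
affine: ✗ — fails simple typing
relevant: ✗ — a type mismatch blocks all five
unrestricted: ✗ — the type mismatch rejects it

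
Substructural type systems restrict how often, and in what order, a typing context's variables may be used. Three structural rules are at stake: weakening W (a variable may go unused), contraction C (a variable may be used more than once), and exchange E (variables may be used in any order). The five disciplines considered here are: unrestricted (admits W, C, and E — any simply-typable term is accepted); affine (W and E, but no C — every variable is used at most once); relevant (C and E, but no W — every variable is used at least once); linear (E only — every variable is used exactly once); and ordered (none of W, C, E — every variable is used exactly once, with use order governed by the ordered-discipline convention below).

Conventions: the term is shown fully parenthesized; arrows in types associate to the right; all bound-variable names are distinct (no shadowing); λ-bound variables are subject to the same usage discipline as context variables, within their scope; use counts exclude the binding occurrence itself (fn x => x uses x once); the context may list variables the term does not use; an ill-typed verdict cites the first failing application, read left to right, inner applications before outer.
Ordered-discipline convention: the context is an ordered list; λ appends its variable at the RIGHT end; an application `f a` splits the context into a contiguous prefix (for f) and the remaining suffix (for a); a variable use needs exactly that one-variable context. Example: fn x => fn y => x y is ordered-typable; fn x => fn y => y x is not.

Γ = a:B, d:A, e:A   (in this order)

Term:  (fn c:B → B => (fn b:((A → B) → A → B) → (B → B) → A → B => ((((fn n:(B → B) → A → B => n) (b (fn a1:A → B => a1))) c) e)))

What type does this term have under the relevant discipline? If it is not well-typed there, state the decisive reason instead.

not well-typed under relevant — a, d left unused
usage: a ×0, d ×0, e ×1, c (λ-bound) ×1, b (λ-bound) ×1, n (λ-bound) ×1, a1 (λ-bound) ×1
order of uses: n, b, a1, c, e
typing: ✓ — (B → B) → (((A → B) → A → B) → (B → B) → A → B) → B
across the five disciplines: ordered ✗ | linear ✗ | affine ✓ | relevant ✗ | unrestricted ✓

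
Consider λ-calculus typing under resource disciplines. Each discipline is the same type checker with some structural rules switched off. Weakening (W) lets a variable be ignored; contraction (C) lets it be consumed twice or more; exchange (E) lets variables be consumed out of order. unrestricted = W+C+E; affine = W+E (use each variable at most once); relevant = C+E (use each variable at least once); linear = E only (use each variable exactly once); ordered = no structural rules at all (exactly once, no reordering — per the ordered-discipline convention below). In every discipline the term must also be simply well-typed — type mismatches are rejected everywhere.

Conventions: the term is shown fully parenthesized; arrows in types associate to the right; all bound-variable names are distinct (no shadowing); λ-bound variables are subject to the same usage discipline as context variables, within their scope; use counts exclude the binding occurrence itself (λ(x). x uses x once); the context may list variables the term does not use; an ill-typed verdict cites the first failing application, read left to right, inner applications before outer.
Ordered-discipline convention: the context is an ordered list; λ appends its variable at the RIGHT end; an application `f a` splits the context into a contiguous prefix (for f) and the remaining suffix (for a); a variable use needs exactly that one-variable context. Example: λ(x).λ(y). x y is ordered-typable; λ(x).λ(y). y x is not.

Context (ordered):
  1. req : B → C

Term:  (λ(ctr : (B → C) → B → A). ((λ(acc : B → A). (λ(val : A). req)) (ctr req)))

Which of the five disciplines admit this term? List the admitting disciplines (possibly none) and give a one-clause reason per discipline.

accepted by: unrestricted
counts: req=2, ctr (bound)=1, acc (bound)=0, val (bound)=0
use order (left to right): req, ctr, req
typing: well-typed at ((B → C) → B → A) → A → B → C
ordered: ✗ — req ×2 used more than once (contraction); acc, val never used (weakening)
linear: ✗ — req ×2 used more than once (contraction); acc, val never used (weakening)
affine: ✗ — req ×2 used more than once (contraction)
relevant: ✗ — acc, val never used (weakening)
unrestricted: ✓ — well-typed at ((B → C) → B → A) → A → B → C; no restrictions here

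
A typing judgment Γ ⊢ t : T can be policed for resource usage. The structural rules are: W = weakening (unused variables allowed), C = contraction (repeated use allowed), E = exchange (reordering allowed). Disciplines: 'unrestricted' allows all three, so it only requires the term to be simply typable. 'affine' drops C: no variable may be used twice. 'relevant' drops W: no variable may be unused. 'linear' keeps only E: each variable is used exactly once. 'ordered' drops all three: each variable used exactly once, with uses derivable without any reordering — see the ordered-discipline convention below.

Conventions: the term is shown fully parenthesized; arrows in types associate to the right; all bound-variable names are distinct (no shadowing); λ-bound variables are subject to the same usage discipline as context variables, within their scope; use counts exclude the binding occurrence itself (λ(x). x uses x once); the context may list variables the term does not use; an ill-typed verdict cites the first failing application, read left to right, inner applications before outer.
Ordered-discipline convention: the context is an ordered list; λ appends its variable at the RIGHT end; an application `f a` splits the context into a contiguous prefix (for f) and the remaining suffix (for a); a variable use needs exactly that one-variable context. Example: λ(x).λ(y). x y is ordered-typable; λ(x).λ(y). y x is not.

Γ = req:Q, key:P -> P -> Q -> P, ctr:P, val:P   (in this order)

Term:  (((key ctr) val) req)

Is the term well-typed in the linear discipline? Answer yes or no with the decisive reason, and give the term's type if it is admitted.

yes — single use per variable (req, key, ctr, val); term : P
variable uses: req: 1×; key: 1×; ctr: 1×; val: 1×
left-to-right use order: key, ctr, val, req
typing: well-typed — term : P
per-discipline verdicts: ordered ✗; linear ✓; affine ✓; relevant ✓; unrestricted ✓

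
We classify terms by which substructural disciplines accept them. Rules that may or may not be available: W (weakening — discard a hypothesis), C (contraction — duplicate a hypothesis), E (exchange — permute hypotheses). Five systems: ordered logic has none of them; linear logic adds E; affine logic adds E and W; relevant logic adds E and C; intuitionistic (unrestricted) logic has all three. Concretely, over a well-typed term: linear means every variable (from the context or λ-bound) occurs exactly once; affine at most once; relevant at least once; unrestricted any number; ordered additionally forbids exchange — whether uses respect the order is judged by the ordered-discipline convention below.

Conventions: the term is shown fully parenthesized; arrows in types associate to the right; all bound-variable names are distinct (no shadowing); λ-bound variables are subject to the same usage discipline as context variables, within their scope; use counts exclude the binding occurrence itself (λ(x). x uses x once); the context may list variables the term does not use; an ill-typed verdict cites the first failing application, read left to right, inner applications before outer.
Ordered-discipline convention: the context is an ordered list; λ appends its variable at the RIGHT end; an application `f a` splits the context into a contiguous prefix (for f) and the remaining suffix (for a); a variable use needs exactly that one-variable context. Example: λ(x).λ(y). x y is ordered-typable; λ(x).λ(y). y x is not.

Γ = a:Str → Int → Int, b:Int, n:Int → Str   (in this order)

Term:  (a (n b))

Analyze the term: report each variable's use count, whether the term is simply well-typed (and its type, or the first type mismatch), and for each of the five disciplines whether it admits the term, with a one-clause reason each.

use counts: a: 1×, b: 1×, n: 1×
use order (left to right): a, n, b
typing: well-typed at Int → Int
ordered ✗ (no ordered split (uses run a, n, b))
linear ✓ (single use per variable (a, b, n))
affine ✓ (none of a, b, n used more than once)
relevant ✓ (none of a, b, n goes unused)
unrestricted ✓ (simply typable at Int → Int; W, C, E all held)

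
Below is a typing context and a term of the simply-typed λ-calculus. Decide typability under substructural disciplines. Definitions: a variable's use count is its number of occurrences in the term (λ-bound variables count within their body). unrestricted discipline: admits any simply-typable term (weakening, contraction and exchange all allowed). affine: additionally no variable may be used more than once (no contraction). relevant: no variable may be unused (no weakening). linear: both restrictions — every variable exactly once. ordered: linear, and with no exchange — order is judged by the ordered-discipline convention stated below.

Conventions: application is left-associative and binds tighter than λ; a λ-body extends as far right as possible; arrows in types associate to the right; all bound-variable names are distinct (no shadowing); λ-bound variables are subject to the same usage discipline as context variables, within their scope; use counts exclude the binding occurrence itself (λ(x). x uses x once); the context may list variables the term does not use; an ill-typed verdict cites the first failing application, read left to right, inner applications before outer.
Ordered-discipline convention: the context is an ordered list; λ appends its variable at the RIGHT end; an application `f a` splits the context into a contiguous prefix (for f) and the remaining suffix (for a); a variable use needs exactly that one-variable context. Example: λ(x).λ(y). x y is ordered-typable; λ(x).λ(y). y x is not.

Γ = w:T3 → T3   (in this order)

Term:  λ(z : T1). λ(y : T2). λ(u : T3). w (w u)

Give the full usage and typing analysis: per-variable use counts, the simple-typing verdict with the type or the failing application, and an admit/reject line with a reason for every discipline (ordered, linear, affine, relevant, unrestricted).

variable uses: w ×2; z (λ-bound) ×0; y (λ-bound) ×0; u (λ-bound) ×1
order of uses: w, w, u
typing: ✓ — T1 → T2 → T3 → T3
ordered: ✗, needs contraction — w ×2; z, y never used (weakening)
linear: ✗, needs contraction — w ×2; z, y never used (weakening)
affine: ✗, needs contraction — w ×2
relevant: ✗, z, y never used (weakening)
unrestricted: ✓, simply typable at T1 → T2 → T3 → T3; W, C, E all held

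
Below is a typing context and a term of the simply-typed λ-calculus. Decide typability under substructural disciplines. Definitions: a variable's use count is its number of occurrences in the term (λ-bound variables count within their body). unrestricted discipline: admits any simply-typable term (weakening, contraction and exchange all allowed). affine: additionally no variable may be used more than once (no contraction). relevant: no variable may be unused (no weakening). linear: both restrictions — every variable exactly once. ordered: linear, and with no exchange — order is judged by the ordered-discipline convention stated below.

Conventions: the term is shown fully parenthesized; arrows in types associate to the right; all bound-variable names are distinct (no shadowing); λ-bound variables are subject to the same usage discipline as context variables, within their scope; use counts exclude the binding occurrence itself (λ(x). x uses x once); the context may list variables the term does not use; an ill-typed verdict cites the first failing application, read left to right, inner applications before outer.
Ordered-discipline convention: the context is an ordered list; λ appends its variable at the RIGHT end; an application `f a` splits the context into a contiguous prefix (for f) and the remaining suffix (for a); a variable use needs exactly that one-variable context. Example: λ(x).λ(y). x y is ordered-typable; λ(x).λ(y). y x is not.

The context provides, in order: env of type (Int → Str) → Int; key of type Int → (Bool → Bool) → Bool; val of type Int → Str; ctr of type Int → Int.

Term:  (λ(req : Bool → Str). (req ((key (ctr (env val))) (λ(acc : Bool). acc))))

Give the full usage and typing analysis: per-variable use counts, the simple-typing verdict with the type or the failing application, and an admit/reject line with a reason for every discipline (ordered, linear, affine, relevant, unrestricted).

counts: env: 1×; key: 1×; val: 1×; ctr: 1×; req (bound): 1×; acc (bound): 1×
uses in reading order: req, key, ctr, env, val, acc
typing: well-typed — term : (Bool → Str) → Str
ordered ✗ (no contiguous prefix/suffix split fits req, key, ctr, env, val, acc)
linear ✓ (each of env, key, val, ctr, req, acc used exactly once)
affine ✓ (env, key, val, ctr, req, acc: no repeats, contraction unneeded)
relevant ✓ (every one of env, key, val, ctr, req, acc appears)
unrestricted ✓ (typability at (Bool → Str) → Str is all that's needed)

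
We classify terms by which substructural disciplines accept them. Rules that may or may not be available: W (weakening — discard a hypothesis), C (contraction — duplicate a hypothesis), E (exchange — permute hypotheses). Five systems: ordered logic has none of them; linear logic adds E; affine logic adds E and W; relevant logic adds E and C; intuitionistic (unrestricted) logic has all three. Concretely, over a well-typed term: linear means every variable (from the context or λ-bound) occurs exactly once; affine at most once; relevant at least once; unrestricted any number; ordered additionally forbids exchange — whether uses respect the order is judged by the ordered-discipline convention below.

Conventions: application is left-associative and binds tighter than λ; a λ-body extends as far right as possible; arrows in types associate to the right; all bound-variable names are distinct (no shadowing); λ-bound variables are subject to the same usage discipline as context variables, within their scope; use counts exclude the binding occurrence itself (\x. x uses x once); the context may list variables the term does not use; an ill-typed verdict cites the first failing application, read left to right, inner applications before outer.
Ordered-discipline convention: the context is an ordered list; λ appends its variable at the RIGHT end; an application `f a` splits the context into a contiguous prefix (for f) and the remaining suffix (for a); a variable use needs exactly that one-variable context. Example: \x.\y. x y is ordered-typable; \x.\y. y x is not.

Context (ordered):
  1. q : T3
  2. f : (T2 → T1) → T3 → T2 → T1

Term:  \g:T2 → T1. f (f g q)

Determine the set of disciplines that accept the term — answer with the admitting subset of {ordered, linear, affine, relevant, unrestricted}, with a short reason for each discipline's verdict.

admitted by: relevant, unrestricted
usage: q: 1×; f: 2×; g [bound]: 1×
order of uses: f, f, g, q
typing: well-typed at (T2 → T1) → T3 → T2 → T1
ordered: ✗, uses contraction: f ×2
linear: ✗, uses contraction: f ×2
affine: ✗, uses contraction: f ×2
relevant: ✓, every one of q, f, g appears
unrestricted: ✓, well-typed at (T2 → T1) → T3 → T2 → T1; no restrictions here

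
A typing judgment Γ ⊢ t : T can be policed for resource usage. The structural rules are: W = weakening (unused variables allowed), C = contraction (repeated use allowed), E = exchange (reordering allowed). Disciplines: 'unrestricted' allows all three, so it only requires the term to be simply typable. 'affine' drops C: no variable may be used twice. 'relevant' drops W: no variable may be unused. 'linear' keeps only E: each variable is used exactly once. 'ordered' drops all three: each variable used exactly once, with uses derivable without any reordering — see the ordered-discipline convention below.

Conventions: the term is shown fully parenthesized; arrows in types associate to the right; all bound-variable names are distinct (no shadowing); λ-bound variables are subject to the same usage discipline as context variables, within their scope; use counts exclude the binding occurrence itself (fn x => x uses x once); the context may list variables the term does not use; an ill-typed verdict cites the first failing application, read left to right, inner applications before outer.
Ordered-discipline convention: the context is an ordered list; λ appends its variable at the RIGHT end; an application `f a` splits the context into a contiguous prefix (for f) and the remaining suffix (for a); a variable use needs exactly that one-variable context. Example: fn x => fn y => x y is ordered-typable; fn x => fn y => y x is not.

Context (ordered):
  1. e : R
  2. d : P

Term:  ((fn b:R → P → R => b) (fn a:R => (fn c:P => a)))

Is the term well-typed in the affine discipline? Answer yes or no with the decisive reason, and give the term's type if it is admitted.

yes — at most one use each (e, d, b, a, c); term : R → P → R
counts: e: 0, d: 0, b (λ-bound): 1, a (λ-bound): 1, c (λ-bound): 0
left-to-right use order: b, a
typing: well-typed — term : R → P → R
summary: ordered ✗, linear ✗, affine ✓, relevant ✗, unrestricted ✓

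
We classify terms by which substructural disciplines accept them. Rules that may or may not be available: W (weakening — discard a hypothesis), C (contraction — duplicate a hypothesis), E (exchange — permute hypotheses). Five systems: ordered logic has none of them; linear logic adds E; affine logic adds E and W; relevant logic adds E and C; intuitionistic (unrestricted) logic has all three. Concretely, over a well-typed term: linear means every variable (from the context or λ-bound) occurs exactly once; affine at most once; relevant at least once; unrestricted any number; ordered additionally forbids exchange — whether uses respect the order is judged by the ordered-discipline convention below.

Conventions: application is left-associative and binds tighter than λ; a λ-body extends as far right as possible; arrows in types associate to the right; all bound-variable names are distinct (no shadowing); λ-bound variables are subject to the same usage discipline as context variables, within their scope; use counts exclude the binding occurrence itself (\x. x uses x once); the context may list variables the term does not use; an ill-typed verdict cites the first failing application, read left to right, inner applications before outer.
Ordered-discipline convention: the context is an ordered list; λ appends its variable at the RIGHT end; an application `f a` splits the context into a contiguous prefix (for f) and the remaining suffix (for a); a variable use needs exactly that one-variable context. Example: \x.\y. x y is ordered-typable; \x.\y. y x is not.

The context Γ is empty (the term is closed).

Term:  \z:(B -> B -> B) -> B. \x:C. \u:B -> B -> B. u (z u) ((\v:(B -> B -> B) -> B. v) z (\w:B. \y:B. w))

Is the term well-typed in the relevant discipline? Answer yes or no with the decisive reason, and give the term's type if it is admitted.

no — unused: x, y — weakening required
variable uses: z (λ-bound) ×2, x (λ-bound) ×0, u (λ-bound) ×2, v (λ-bound) ×1, w (λ-bound) ×1, y (λ-bound) ×0
uses in reading order: u, z, u, v, z, w
typing: ✓ — ((B -> B -> B) -> B) -> C -> (B -> B -> B) -> B
per-discipline verdicts: ordered ✗; linear ✗; affine ✗; relevant ✗; unrestricted ✓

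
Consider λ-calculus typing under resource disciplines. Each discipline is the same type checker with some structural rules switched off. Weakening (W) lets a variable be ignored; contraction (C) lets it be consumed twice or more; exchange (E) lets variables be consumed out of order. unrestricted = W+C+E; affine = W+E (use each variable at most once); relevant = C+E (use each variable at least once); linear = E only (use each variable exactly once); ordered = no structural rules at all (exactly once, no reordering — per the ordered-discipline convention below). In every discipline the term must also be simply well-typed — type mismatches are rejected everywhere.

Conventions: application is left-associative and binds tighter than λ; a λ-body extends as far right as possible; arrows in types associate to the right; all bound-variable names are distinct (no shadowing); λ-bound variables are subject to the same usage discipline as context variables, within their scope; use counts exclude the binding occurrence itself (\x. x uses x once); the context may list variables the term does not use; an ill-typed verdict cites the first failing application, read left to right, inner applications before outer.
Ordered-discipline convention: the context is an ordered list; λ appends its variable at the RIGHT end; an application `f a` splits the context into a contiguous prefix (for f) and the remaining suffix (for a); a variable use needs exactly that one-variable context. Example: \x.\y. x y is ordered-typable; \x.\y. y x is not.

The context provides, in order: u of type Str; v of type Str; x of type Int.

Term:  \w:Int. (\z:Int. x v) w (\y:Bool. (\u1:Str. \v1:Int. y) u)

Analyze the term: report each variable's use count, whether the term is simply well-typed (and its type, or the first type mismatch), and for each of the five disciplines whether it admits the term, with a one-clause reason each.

usage: u: 1; v: 1; x: 1; w [bound]: 1; z [bound]: 0; y [bound]: 1; u1 [bound]: 0; v1 [bound]: 0
order of uses: x, v, w, y, u
typing: ill-typed: can't apply a value of type Int
ordered: ✗ — not simply typable
linear: ✗ — fails simple typing
affine: ✗ — a type mismatch blocks all five
relevant: ✗ — the type mismatch rejects it
unrestricted: ✗ — not simply typable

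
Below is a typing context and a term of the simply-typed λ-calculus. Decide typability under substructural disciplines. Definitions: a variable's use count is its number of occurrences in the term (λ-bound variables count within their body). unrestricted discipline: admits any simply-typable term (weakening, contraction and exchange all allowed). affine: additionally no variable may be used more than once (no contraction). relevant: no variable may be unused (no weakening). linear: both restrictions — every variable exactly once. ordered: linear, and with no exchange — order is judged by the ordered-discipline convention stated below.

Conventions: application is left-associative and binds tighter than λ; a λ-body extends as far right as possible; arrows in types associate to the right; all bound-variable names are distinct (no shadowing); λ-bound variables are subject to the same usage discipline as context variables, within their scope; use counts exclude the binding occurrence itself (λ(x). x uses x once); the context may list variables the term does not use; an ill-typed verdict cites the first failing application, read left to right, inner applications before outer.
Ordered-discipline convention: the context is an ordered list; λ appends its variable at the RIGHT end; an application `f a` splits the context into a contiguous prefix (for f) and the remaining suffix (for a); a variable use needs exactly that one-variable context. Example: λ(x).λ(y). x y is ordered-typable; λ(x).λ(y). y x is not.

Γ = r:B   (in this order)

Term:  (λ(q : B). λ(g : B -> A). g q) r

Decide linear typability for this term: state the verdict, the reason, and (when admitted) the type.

yes — each of r, q, g used exactly once; term : (B -> A) -> A
variable uses: r: 1; q [bound]: 1; g [bound]: 1
uses in reading order: g, q, r
typing: the term checks, with type (B -> A) -> A
all disciplines: ordered ✗ | linear ✓ | affine ✓ | relevant ✓ | unrestricted ✓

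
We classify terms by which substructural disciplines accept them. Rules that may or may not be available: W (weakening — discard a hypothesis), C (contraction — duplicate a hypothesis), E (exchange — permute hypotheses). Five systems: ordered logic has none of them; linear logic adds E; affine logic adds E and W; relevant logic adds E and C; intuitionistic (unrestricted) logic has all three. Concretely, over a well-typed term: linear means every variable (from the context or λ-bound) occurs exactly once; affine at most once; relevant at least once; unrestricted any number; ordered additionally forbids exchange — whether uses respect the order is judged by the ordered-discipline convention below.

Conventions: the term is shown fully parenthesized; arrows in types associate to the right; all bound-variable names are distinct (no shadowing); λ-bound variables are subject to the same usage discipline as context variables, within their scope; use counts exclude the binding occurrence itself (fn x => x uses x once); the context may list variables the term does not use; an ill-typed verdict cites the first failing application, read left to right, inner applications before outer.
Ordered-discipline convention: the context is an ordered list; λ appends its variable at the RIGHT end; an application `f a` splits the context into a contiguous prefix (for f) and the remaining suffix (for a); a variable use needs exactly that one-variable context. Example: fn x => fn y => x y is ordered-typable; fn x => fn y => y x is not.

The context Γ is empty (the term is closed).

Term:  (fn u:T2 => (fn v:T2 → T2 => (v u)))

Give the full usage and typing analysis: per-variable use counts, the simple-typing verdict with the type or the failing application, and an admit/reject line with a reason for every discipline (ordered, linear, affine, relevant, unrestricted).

use counts: u (λ-bound) ×1, v (λ-bound) ×1
uses in reading order: v, u
typing: ✓ — T2 → (T2 → T2) → T2
ordered ✗ (no ordered split (uses run v, u))
linear ✓ (each of u, v used exactly once)
affine ✓ (none of u, v used more than once)
relevant ✓ (at least one use each (u, v))
unrestricted ✓ (type-checks (T2 → (T2 → T2) → T2) and nothing is barred)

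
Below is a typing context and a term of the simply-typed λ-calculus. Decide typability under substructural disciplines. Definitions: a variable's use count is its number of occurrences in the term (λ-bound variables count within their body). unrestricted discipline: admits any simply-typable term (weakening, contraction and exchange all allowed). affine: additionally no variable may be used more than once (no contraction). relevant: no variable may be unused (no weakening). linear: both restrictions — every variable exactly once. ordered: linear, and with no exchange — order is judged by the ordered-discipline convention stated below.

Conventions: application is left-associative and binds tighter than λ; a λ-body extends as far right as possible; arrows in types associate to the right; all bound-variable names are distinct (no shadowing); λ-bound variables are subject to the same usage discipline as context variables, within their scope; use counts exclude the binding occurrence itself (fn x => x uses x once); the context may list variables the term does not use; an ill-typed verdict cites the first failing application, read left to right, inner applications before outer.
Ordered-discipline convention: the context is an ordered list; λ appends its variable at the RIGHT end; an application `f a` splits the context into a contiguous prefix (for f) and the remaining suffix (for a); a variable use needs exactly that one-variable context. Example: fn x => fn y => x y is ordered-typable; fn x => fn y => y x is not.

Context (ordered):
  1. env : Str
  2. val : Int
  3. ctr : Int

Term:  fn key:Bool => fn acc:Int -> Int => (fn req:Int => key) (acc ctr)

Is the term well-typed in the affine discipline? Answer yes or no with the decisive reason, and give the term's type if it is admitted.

yes — at most one use each (env, val, ctr, key, acc, req); term : Bool -> (Int -> Int) -> Bool
counts: env ×0, val ×0, ctr ×1, key (λ-bound) ×1, acc (λ-bound) ×1, req (λ-bound) ×0
use order (left to right): key, acc, ctr
typing: well-typed — term : Bool -> (Int -> Int) -> Bool
across the five disciplines: ordered ✗ | linear ✗ | affine ✓ | relevant ✗ | unrestricted ✓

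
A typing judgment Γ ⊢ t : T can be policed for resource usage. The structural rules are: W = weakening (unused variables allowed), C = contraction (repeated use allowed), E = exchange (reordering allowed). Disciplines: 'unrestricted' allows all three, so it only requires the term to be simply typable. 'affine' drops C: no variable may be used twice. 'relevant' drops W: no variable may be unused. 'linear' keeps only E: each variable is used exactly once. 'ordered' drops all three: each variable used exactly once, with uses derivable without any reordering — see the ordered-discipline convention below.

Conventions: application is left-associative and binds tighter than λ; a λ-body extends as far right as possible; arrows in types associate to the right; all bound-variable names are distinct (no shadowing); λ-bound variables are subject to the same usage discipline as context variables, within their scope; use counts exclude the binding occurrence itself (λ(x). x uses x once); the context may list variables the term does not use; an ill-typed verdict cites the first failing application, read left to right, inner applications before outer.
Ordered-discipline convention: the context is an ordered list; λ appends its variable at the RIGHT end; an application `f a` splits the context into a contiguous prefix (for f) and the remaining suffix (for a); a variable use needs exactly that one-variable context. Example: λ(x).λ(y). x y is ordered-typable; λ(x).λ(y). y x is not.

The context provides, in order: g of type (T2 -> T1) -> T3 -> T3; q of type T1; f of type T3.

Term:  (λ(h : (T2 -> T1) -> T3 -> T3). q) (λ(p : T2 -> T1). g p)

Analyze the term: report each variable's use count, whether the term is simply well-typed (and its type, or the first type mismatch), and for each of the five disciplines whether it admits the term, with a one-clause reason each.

counts: g ×1, q ×1, f ×0, h [bound] ×0, p [bound] ×1
left-to-right use order: q, g, p
typing: well-typed — term : T1
ordered: ✗, f, h never used (weakening)
linear: ✗, f, h never used (weakening)
affine: ✓, at most one use each (g, q, f, h, p)
relevant: ✗, f, h never used (weakening)
unrestricted: ✓, well-typed at T1; no restrictions here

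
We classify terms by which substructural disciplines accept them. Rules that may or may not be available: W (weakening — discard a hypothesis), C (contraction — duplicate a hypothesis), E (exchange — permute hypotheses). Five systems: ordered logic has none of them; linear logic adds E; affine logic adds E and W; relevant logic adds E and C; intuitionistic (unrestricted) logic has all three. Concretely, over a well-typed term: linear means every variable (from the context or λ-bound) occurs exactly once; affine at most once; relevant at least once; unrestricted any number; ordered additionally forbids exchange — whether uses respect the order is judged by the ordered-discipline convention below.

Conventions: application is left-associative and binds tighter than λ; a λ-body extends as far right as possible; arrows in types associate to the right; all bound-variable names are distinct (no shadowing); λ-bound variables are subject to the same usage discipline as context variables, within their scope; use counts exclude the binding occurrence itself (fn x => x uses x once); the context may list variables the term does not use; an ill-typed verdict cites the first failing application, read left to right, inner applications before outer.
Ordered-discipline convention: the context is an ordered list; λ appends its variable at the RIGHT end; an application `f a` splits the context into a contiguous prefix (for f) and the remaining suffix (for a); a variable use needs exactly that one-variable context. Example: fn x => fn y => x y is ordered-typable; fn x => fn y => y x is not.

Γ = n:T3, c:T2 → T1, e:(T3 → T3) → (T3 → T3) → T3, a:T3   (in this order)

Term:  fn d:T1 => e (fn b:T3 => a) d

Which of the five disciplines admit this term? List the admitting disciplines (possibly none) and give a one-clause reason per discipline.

accepted by: none
usage: n ×0, c ×0, e ×1, a ×1, d (bound) ×1, b (bound) ×0
order of uses: e, a, d
typing: ill-typed: argument of type T1 where T3 → T3 is required
ordered: ✗, fails simple typing
linear: ✗, a type mismatch blocks all five
affine: ✗, the type mismatch rejects it
relevant: ✗, not simply typable
unrestricted: ✗, fails simple typing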